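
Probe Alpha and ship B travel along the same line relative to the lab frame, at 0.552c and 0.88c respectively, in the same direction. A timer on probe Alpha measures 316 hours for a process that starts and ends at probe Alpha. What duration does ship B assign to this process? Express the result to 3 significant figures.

Transform probe Alpha's velocity into ship B's frame: (0.552 − 0.88)/(1 − 0.552·0.88) = −0.328/0.51424, so the relative speed is 0.63783c.
At |u| = 0.63783c, γ = (1 − 0.406827)^(−1/2) = 1.2984.
Probe Alpha's interval is proper; time dilation gives Δt_B = γΔτ = 1.2984 × 316 hours = 410 hours.

410 hours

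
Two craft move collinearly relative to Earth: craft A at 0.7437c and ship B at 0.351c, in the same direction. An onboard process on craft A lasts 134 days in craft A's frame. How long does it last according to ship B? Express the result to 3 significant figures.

158 days

Speed of craft A in ship B's frame: u = (v_A − v_B)/(1 − v_A v_B/c²) = (0.7437 − 0.351)/(1 − 0.7437×0.351) = 0.3927/0.7389613 = 0.53142; |u| = 0.53142c.
At |u| = 0.53142c, γ = (1 − 0.282407)^(−1/2) = 1.1805.
The clock on craft A records proper time, so ship B measures Δt = γΔτ = 1.1805 × 134 = 158 days.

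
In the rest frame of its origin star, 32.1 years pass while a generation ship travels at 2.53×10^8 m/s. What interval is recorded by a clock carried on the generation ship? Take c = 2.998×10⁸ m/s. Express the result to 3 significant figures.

β = v/c = (2.53×10^8 m/s)/(2.998×10⁸ m/s) = 0.843896.
With β = 0.843896, γ = 1/√(1 − 0.843896²) = 1/√0.2878395 = 1.8639.
The moving clock records proper time: Δτ = Δt/γ = 32.1/1.8639 = 17.2 years.

17.2 years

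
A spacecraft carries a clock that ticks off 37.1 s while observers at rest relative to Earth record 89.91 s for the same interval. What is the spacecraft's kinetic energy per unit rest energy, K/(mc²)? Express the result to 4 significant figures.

1.423

From Δt = γΔτ: γ = 89.91/37.1 = 2.42345.
Since K = (γ−1)mc², K/(mc²) = 2.42345 − 1 = 1.423.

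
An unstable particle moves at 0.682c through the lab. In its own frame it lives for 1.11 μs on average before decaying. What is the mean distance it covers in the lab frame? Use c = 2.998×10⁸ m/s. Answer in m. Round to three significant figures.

310 m

β² = 0.465124, so γ = 1/√0.534876 = 1.3673.
Lab-frame lifetime: Δt = γτ = 1.3673 × 1.11 μs = 1.5177 μs.
Distance: d = vΔt = 0.682 × 2.998×10⁸ m/s × 1.5177×10^-6 s = 310 m.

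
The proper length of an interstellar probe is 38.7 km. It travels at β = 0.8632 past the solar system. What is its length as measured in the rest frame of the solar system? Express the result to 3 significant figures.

γ = 1/√(1 − β²) = 1/√(1 − 0.74511424) = 1/√0.25488576 = 1/0.504862 = 1.9807.
Along the direction of motion the measured length is L₀/γ = 38.7/1.9807 = 19.5 km.

19.5 km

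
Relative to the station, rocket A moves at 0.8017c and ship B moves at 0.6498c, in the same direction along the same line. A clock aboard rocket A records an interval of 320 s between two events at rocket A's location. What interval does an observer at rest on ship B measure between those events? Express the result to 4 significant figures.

The velocity of rocket A relative to ship B is (0.8017 − 0.6498)c / (1 − 0.8017×0.6498) = 0.31708c; relative speed 0.31708c.
γ for this relative speed: γ = 1/√(1 − 0.10054) = 1.0544.
The clock on rocket A records proper time, so ship B measures Δt = γΔτ = 1.0544 × 320 = 337.4 s.

337.4 s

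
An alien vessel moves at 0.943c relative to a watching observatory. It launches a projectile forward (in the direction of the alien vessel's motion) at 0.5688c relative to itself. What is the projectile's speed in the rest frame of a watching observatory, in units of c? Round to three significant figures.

0.984c

Relativistic velocity addition: u = (u' + v)/(1 + u'v/c²), with u' = 0.5688c and v = 0.943c.
Numerator: 0.5688 + 0.943 = 1.5118. Denominator: 1 + (0.5688)(0.943) = 1.5363784.
u = 1.5118/1.5363784 = 0.984, so the speed is 0.984c.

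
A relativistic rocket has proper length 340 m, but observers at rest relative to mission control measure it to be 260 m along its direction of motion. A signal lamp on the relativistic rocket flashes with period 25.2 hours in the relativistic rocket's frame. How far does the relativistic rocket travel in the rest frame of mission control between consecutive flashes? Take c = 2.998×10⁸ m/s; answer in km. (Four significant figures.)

γ = L₀/L = 340/260 = 1.30769.
β = √(1 − 1/γ²) = 0.64438. Lab-frame period = γτ = 1.30769×25.2 hours = 32.954 hours. Distance = βc × γτ = 0.64438 × 2.998×10⁸ m/s × 118634.4 s = 2.2918×10^13 m = 2.292×10^10 km.

2.292×10^10 km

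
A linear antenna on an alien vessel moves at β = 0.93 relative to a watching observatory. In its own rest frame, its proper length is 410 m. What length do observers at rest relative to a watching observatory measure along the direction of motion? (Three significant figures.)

151 m

γ = 1/√(1 − β²) = 1/√(1 − 0.8649) = 1/√0.1351 = 1/0.36756 = 2.7206.
Along the direction of motion the measured length is L₀/γ = 410/2.7206 = 151 m.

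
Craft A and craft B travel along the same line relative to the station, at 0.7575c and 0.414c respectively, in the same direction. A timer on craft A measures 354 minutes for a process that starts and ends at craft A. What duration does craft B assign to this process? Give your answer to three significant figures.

409 minutes

Transform craft A's velocity into craft B's frame: (0.7575 − 0.414)/(1 − 0.7575·0.414) = 0.3435/0.686395, so the relative speed is 0.50044c.
At |u| = 0.50044c, γ = (1 − 0.25044)^(−1/2) = 1.155.
The clock on craft A records proper time, so craft B measures Δt = γΔτ = 1.155 × 354 = 409 minutes.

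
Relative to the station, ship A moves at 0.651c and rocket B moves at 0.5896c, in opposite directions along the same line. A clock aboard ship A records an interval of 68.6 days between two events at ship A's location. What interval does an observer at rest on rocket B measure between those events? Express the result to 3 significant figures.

155 days

The velocity of ship A relative to rocket B is (0.651 + 0.5896)c / (1 + 0.651×0.5896) = 0.8965c; relative speed 0.8965c.
At |u| = 0.8965c, γ = (1 − 0.803712)^(−1/2) = 2.2571.
Ship A's interval is proper; time dilation gives Δt_B = γΔτ = 2.2571 × 68.6 days = 155 days.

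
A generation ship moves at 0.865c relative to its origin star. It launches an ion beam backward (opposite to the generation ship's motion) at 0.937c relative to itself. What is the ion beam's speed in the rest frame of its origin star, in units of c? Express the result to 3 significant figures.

Relativistic velocity addition: u = (u' + v)/(1 + u'v/c²), with u' = −0.937c and v = 0.865c.
Numerator: −0.937 + 0.865 = −0.072. Denominator: 1 + (−0.937)(0.865) = 0.189495.
u = −0.072/0.189495 = −0.37996, so the speed is 0.380c.

0.380c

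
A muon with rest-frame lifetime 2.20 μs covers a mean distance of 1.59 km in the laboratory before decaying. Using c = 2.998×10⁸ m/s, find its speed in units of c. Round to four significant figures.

0.9237c

Lab distance = (lab lifetime)·v = γτ·βc, so βγ = d/(cτ) = 1590/(2.998×10⁸ × 2.200×10^-6) = 2.4107.
With βγ = 2.4107: γ² = 1 + (βγ)² = 6.81147, and β = (βγ)/γ = 2.4107/2.60988 = 0.9237.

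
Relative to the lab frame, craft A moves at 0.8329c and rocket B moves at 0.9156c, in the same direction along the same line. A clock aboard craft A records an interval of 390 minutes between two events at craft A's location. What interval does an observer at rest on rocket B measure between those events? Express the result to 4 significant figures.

416.1 minutes

Transform craft A's velocity into rocket B's frame: (0.8329 − 0.9156)/(1 − 0.8329·0.9156) = −0.0827/0.23739676, so the relative speed is 0.34836c.
At |u| = 0.34836c, γ = (1 − 0.121355)^(−1/2) = 1.0668.
The clock on craft A records proper time, so rocket B measures Δt = γΔτ = 1.0668 × 390 = 416.1 minutes.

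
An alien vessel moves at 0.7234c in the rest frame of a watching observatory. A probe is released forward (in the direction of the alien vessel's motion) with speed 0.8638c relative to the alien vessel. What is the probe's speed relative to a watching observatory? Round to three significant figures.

In units of c, u = (u' + v)/(1 + u'v) with u' = 0.8638 and v = 0.7234.
Numerator: 0.8638 + 0.7234 = 1.5872. Denominator: 1 + (0.8638)(0.7234) = 1.62487292.
u = 1.5872/1.62487292 = 0.97681, so the speed is 0.977c.

0.977c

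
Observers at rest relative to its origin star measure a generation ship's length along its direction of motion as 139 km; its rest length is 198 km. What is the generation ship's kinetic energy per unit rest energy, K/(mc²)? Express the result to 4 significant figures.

γ = L₀/L = 198/139 = 1.42446.
K/(mc²) = γ − 1 = 1.42446 − 1 = 0.4245.

0.4245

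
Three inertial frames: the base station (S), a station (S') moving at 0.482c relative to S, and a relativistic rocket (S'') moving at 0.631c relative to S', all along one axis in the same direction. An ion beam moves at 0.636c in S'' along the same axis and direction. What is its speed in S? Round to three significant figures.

Apply u = (u'+v)/(1+u'v) twice. Ion beam in the station frame: (0.636+0.631)/(1+0.636·0.631) = 1.267/1.401316 = 0.90415c.
That velocity, transformed to the rest frame of the base station: (0.90415+0.482)/(1+0.90415·0.482) = 1.38615/1.4358003 = 0.96542c.

0.965c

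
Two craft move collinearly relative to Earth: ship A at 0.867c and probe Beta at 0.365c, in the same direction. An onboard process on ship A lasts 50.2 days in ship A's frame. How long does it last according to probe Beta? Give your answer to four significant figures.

Transform ship A's velocity into probe Beta's frame: (0.867 − 0.365)/(1 − 0.867·0.365) = 0.502/0.683545, so the relative speed is 0.73441c.
γ for this relative speed: γ = 1/√(1 − 0.539358) = 1.4734.
The clock on ship A records proper time, so probe Beta measures Δt = γΔτ = 1.4734 × 50.2 = 73.96 days.

73.96 days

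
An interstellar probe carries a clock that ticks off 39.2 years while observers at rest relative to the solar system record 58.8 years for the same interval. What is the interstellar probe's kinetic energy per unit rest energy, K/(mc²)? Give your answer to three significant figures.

From Δt = γΔτ: γ = 58.8/39.2 = 1.5.
Since K = (γ−1)mc², K/(mc²) = 1.5 − 1 = 0.500.

0.500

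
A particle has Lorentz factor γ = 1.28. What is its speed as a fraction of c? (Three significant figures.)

0.624c

β = √(1 − 1/γ²) = √(1 − 1/1.6384) = √0.389648 = 0.624.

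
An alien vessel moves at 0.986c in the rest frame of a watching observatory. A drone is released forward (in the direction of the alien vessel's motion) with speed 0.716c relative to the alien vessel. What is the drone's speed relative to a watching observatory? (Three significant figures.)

Relativistic velocity addition: u = (u' + v)/(1 + u'v/c²), with u' = 0.716c and v = 0.986c.
Numerator: 0.716 + 0.986 = 1.702. Denominator: 1 + (0.716)(0.986) = 1.705976.
u = 1.702/1.705976 = 0.99767, so the speed is 0.998c.

0.998c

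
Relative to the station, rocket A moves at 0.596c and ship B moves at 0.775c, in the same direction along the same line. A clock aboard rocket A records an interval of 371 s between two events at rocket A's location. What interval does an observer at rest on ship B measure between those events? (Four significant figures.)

Transform rocket A's velocity into ship B's frame: (0.596 − 0.775)/(1 − 0.596·0.775) = −0.179/0.5381, so the relative speed is 0.33265c.
At |u| = 0.33265c, γ = (1 − 0.110656)^(−1/2) = 1.0604.
Rocket A's interval is proper; time dilation gives Δt_B = γΔτ = 1.0604 × 371 s = 393.4 s.

393.4 s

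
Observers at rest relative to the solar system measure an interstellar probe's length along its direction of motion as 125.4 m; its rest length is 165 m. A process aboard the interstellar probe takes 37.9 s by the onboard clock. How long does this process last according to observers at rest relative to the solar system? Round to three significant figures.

49.9 s

Length contraction gives γ = L₀/L = 165/125.4 = 1.31579.
The same γ dilates the second interval: 1.31579 × 37.9 s = 49.9 s.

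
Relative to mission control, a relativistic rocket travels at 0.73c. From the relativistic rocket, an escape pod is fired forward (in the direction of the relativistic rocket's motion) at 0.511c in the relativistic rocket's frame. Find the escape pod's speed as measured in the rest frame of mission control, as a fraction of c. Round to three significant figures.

0.904c

In units of c, u = (u' + v)/(1 + u'v) with u' = 0.511 and v = 0.73.
Numerator: 0.511 + 0.73 = 1.241. Denominator: 1 + (0.511)(0.73) = 1.37303.
u = 1.241/1.37303 = 0.90384, so the speed is 0.904c.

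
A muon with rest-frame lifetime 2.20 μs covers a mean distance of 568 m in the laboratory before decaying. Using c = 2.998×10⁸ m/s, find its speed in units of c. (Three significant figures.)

Let x = d/(cτ) = 568.0 m / (2.998×10⁸ m/s × 2.200×10^-6 s) = 0.86118. Since d = βγcτ, x = βγ = β/√(1−β²).
Solving: β² = x²/(1+x²) = 0.741631/1.741631 = 0.425826, so β = 0.653.

0.653c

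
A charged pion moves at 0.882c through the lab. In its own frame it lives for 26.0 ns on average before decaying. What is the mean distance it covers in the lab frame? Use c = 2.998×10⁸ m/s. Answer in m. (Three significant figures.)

14.6 m

Lorentz factor: γ = (1 − 0.777924)^(−1/2) = 2.122.
Lab-frame lifetime: Δt = γτ = 2.122 × 26.0 ns = 55.172 ns.
Distance: d = vΔt = 0.882 × 2.998×10⁸ m/s × 5.5172×10^-8 s = 14.6 m.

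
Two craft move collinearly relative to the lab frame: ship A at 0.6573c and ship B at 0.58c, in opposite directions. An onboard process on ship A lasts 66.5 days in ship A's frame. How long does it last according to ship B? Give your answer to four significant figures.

Transform ship A's velocity into ship B's frame: (0.6573 + 0.58)/(1 + 0.6573·0.58) = 1.2373/1.381234, so the relative speed is 0.89579c.
At |u| = 0.89579c, γ = (1 − 0.80244)^(−1/2) = 2.2498.
Ship A's interval is proper; time dilation gives Δt_B = γΔτ = 2.2498 × 66.5 days = 149.6 days.

149.6 days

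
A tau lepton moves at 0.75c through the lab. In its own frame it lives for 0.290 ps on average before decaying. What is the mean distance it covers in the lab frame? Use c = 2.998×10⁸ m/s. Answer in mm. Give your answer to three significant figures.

0.0986 mm

γ = 1/√(1 − β²) = 1/√(1 − 0.5625) = 1/√0.4375 = 1/0.661438 = 1.5119.
Lab-frame lifetime: Δt = γτ = 1.5119 × 0.290 ps = 0.43845 ps.
Distance: d = vΔt = 0.75 × 2.998×10⁸ m/s × 4.3845×10^-13 s = 9.86×10^-5 m = 0.0986 mm.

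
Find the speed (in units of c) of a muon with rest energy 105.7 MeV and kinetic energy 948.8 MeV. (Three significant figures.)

0.995c

K = (γ−1)mc², so γ = 1 + 948.8/105.7 = 9.9763.
Then v/c = √(1 − γ⁻²) = √(1 − 0.0100476) = √0.9899524 = 0.995.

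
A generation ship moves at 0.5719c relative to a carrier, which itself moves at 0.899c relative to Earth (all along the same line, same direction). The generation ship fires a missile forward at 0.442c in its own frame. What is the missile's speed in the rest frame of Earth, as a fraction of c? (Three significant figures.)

Apply u = (u'+v)/(1+u'v) twice. Missile in the carrier frame: (0.442+0.5719)/(1+0.442·0.5719) = 1.0139/1.2527798 = 0.80932c.
That velocity, transformed to the rest frame of Earth: (0.80932+0.899)/(1+0.80932·0.899) = 1.70832/1.72757868 = 0.98885c.

0.989c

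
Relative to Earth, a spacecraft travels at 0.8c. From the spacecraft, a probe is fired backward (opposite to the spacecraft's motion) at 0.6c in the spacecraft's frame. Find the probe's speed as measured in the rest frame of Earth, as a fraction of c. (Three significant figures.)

In units of c, u = (u' + v)/(1 + u'v) with u' = −0.6 and v = 0.8.
Numerator: −0.6 + 0.8 = 0.2. Denominator: 1 + (−0.6)(0.8) = 0.52.
u = 0.2/0.52 = 0.38462, so the speed is 0.385c.

0.385c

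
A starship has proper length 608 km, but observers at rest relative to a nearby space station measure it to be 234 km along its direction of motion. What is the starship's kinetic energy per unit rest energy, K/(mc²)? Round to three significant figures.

1.60

γ = L₀/L = 608/234 = 2.59829.
K/(mc²) = γ − 1 = 2.59829 − 1 = 1.60.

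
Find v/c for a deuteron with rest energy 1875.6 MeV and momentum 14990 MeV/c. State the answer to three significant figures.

pc/(mc²) = 14990/1875.6 = 7.9921 = βγ = β/√(1−β²).
So β² = x²/(1 + x²) with x = 7.9921: x² = 63.8737, β² = 63.8737/64.8737 = 0.984585, β = 0.992.

0.992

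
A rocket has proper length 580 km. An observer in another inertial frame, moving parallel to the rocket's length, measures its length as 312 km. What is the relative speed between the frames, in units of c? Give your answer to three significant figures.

Length contraction gives γ = L₀/L = 580/312 = 1.859.
β = √(1 − 1/γ²) = √0.710638 = 0.843.

0.843c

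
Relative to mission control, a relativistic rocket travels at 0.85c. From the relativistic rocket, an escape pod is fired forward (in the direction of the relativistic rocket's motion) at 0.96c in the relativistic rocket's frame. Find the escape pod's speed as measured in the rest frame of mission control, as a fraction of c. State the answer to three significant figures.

0.997c

Relativistic velocity addition: u = (u' + v)/(1 + u'v/c²), with u' = 0.96c and v = 0.85c.
Numerator: 0.96 + 0.85 = 1.81. Denominator: 1 + (0.96)(0.85) = 1.816.
u = 1.81/1.816 = 0.9967, so the speed is 0.997c.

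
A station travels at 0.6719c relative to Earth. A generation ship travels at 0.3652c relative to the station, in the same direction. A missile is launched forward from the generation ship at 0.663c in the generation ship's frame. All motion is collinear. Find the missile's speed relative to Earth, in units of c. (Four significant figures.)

Apply u = (u'+v)/(1+u'v) twice. Missile in the station frame: (0.663+0.3652)/(1+0.663·0.3652) = 1.0282/1.2421276 = 0.82777c.
That velocity, transformed to the rest frame of Earth: (0.82777+0.6719)/(1+0.82777·0.6719) = 1.49967/1.556178663 = 0.96369c.

0.9637c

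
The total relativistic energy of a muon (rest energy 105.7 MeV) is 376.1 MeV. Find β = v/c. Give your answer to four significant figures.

0.9597

γ = E/(mc²) = 376.1/105.7 = 3.5582.
β = √(1 − 1/γ²) = √(1 − 0.078984) = √0.921016 = 0.9597.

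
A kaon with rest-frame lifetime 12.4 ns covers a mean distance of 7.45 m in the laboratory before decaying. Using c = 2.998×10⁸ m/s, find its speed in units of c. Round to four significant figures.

d = βγcτ ⇒ βγ = d/(cτ) = 7.450 m / (3.71752 m) = 2.004.
β = (βγ)/√(1+(βγ)²) = 2.004/√5.01602 = 0.8948.

0.8948c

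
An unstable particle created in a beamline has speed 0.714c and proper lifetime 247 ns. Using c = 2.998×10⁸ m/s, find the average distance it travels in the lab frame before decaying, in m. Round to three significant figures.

75.5 m

β² = 0.509796, so γ = 1/√0.490204 = 1.4283.
Lab-frame lifetime: Δt = γτ = 1.4283 × 247 ns = 352.79 ns.
Distance: d = vΔt = 0.714 × 2.998×10⁸ m/s × 3.5279×10^-7 s = 75.5 m.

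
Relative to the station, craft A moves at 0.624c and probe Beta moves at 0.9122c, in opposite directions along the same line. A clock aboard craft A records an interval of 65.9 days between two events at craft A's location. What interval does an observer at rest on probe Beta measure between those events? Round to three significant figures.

323 days

Transform craft A's velocity into probe Beta's frame: (0.624 + 0.9122)/(1 + 0.624·0.9122) = 1.5362/1.5692128, so the relative speed is 0.97896c.
γ for this relative speed: γ = 1/√(1 − 0.958363) = 4.9007.
The clock on craft A records proper time, so probe Beta measures Δt = γΔτ = 4.9007 × 65.9 = 323 days.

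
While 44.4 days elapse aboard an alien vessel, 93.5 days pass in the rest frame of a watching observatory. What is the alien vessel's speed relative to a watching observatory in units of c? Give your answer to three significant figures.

γ = Δt/Δτ = 93.5/44.4 = 2.1059.
β = √(1 − 1/γ²) = √(1 − 0.225489) = √0.774511 = 0.880.

0.880c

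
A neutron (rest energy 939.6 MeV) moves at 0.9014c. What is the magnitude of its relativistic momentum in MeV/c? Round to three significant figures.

1960 MeV/c

With β = 0.9014, γ = 1/√(1 − 0.9014²) = 1/√0.18747804 = 2.3095.
Momentum: p = γβ·mc = 2.3095 × 0.9014 × 939.6 MeV/c = 1960 MeV/c.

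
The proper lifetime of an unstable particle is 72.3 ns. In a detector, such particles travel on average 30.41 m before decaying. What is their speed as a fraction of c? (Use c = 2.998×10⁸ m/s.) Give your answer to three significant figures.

Let x = d/(cτ) = 30.41 m / (2.998×10⁸ m/s × 7.230×10^-8 s) = 1.403. Since d = βγcτ, x = βγ = β/√(1−β²).
Solving: β² = x²/(1+x²) = 1.96841/2.96841 = 0.663119, so β = 0.814.

0.814c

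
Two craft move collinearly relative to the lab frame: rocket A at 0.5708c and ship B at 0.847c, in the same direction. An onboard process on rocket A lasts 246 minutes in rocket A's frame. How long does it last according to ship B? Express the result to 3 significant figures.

Speed of rocket A in ship B's frame: u = (v_A − v_B)/(1 − v_A v_B/c²) = (0.5708 − 0.847)/(1 − 0.5708×0.847) = −0.2762/0.5165324 = −0.53472; |u| = 0.53472c.
At |u| = 0.53472c, γ = (1 − 0.285925)^(−1/2) = 1.1834.
The clock on rocket A records proper time, so ship B measures Δt = γΔτ = 1.1834 × 246 = 291 minutes.

291 minutes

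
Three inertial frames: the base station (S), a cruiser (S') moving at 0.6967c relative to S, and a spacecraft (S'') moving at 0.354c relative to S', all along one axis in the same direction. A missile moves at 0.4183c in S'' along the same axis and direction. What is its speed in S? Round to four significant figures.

Apply u = (u'+v)/(1+u'v) twice. Missile in the cruiser frame: (0.4183+0.354)/(1+0.4183·0.354) = 0.7723/1.1480782 = 0.67269c.
That velocity, transformed to the rest frame of the base station: (0.67269+0.6967)/(1+0.67269·0.6967) = 1.36939/1.468663123 = 0.93241c.

0.9324c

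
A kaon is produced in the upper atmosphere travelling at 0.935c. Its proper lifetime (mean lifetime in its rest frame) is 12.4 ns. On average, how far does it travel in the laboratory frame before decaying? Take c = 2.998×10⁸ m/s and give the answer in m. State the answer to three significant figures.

γ = 1/√(1 − β²) = 1/√(1 − 0.874225) = 1/√0.125775 = 1/0.354648 = 2.8197.
Lab-frame lifetime: Δt = γτ = 2.8197 × 12.4 ns = 34.964 ns.
Distance: d = vΔt = 0.935 × 2.998×10⁸ m/s × 3.4964×10^-8 s = 9.80 m.

9.80 m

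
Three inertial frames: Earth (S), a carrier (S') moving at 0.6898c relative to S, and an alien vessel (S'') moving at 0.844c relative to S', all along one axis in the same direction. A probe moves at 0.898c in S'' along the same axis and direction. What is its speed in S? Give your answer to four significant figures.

First combine the probe and alien vessel (S''→S'): u₁ = (0.898 + 0.844)/(1 + 0.898×0.844) = 1.742/1.757912 = 0.99095.
Then combine with the carrier (S'→S): u = (0.99095 + 0.6898)/(1 + 0.99095×0.6898) = 1.68075/1.68355731 = 0.99833.

0.9983c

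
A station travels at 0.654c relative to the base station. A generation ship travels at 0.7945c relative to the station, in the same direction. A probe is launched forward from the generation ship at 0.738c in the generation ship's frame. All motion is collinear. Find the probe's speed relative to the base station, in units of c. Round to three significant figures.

First combine the probe and generation ship (S''→S'): u₁ = (0.738 + 0.7945)/(1 + 0.738×0.7945) = 1.5325/1.586341 = 0.96606.
Then combine with the station (S'→S): u = (0.96606 + 0.654)/(1 + 0.96606×0.654) = 1.62006/1.63180324 = 0.9928.

0.993c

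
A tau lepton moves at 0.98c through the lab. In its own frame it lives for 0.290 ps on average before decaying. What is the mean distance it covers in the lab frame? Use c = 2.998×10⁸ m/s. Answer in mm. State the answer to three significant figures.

0.428 mm

Lorentz factor: γ = (1 − 0.9604)^(−1/2) = 5.0252.
Lab-frame lifetime: Δt = γτ = 5.0252 × 0.290 ps = 1.4573 ps.
Distance: d = vΔt = 0.98 × 2.998×10⁸ m/s × 1.4573×10^-12 s = 4.28×10^-4 m = 0.428 mm.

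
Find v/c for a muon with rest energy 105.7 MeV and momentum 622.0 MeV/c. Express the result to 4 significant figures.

0.9859

βγ = pc/(mc²) = 622.0/105.7 = 5.8846.
Since γ² = 1 + (βγ)² = 35.6285, γ = √35.6285 = 5.96896, and β = (βγ)/γ = 5.8846/5.96896 = 0.9859.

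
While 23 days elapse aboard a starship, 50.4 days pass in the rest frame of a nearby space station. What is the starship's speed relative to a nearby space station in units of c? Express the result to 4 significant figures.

0.8898c

γ = Δt/Δτ = 50.4/23 = 2.1913.
β = √(1 − 1/γ²) = √(1 − 0.208255) = √0.791745 = 0.8898.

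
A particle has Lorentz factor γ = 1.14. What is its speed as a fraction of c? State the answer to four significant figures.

0.4801c

β = √(1 − 1/γ²) = √(1 − 1/1.2996) = √0.230532 = 0.4801.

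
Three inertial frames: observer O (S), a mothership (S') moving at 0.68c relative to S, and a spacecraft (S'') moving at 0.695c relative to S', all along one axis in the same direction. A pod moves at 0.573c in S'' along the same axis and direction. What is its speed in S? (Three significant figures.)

0.982c

Apply u = (u'+v)/(1+u'v) twice. Pod in the mothership frame: (0.573+0.695)/(1+0.573·0.695) = 1.268/1.398235 = 0.90686c.
That velocity, transformed to the rest frame of observer O: (0.90686+0.68)/(1+0.90686·0.68) = 1.58686/1.6166648 = 0.98156c.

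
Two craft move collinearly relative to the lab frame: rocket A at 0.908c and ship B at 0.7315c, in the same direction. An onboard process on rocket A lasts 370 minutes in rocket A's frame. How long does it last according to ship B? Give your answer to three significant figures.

Speed of rocket A in ship B's frame: u = (v_A − v_B)/(1 − v_A v_B/c²) = (0.908 − 0.7315)/(1 − 0.908×0.7315) = 0.1765/0.335798 = 0.52561; |u| = 0.52561c.
γ for this relative speed: γ = 1/√(1 − 0.276266) = 1.1755.
The clock on rocket A records proper time, so ship B measures Δt = γΔτ = 1.1755 × 370 = 435 minutes.

435 minutes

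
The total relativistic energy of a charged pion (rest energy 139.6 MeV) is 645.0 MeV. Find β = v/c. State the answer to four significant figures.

0.9763

Total energy E = γmc² gives γ = 645.0/139.6 = 4.6203.
Hence β = √(1 − 1/γ²) = √(1 − 0.0468446) = √0.9531554 = 0.9763.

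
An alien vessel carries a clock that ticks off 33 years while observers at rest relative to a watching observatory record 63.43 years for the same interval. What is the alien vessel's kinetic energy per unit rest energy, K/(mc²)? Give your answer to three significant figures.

The time-dilation ratio gives γ = 63.43/33 = 1.92212.
K/(mc²) = γ − 1 = 1.92212 − 1 = 0.922.

0.922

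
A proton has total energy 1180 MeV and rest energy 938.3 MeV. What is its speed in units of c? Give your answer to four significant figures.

Total energy E = γmc² gives γ = 1180/938.3 = 1.2576.
Hence β = √(1 − 1/γ²) = √(1 − 0.632288) = √0.367712 = 0.6064.

0.6064c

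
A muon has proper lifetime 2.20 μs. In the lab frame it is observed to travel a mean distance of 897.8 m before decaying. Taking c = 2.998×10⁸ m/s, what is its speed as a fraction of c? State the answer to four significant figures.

d = βγcτ ⇒ βγ = d/(cτ) = 897.8 m / (659.56 m) = 1.3612.
β = (βγ)/√(1+(βγ)²) = 1.3612/√2.85287 = 0.8059.

0.8059c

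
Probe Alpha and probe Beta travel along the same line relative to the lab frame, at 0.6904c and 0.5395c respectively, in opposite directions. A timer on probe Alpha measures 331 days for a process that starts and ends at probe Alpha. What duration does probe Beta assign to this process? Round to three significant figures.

746 days

Transform probe Alpha's velocity into probe Beta's frame: (0.6904 + 0.5395)/(1 + 0.6904·0.5395) = 1.2299/1.3724708, so the relative speed is 0.89612c.
At |u| = 0.89612c, γ = (1 − 0.803031)^(−1/2) = 2.2532.
Probe Alpha's interval is proper; time dilation gives Δt_B = γΔτ = 2.2532 × 331 days = 746 days.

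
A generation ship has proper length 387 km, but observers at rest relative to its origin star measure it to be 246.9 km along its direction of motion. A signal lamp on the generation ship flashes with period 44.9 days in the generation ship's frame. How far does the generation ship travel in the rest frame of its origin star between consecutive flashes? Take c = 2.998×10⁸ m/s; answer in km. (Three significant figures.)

1.40×10^12 km

γ = L₀/L = 387/246.9 = 1.56744.
β = √(1 − 1/γ²) = 0.77005. Lab-frame period = γτ = 1.56744×44.9 days = 70.378 days. Distance = βc × γτ = 0.77005 × 2.998×10⁸ m/s × 6080659.2 s = 1.4038×10^15 m = 1.40×10^12 km.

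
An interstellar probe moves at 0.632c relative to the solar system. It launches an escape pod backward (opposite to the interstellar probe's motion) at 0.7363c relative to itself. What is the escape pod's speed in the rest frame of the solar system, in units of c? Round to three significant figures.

In units of c, u = (u' + v)/(1 + u'v) with u' = −0.7363 and v = 0.632.
Numerator: −0.7363 + 0.632 = −0.1043. Denominator: 1 + (−0.7363)(0.632) = 0.5346584.
u = −0.1043/0.5346584 = −0.19508, so the speed is 0.195c.

0.195c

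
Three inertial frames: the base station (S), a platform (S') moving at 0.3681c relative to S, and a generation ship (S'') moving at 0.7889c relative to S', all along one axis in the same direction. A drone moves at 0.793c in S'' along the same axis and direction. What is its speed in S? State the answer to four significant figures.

Apply u = (u'+v)/(1+u'v) twice. Drone in the platform frame: (0.793+0.7889)/(1+0.793·0.7889) = 1.5819/1.6255977 = 0.97312c.
That velocity, transformed to the rest frame of the base station: (0.97312+0.3681)/(1+0.97312·0.3681) = 1.34122/1.358205472 = 0.98749c.

0.9875c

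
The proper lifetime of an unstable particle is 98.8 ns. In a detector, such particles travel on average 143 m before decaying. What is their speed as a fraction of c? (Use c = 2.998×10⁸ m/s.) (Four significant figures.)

d = βγcτ ⇒ βγ = d/(cτ) = 143.0 m / (29.62024 m) = 4.8278.
β = (βγ)/√(1+(βγ)²) = 4.8278/√24.3077 = 0.9792.

0.9792c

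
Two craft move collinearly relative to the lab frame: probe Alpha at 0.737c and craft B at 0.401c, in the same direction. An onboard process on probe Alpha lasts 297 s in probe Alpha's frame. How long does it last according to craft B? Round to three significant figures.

338 s

Speed of probe Alpha in craft B's frame: u = (v_A − v_B)/(1 − v_A v_B/c²) = (0.737 − 0.401)/(1 − 0.737×0.401) = 0.336/0.704463 = 0.47696; |u| = 0.47696c.
γ for this relative speed: γ = 1/√(1 − 0.227491) = 1.1378.
The clock on probe Alpha records proper time, so craft B measures Δt = γΔτ = 1.1378 × 297 = 338 s.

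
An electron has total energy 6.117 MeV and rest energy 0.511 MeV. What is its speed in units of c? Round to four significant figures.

γ = E/(mc²) = 6.117/0.511 = 11.971.
β = √(1 − 1/γ²) = √(1 − 0.00697813) = √0.99302187 = 0.9965.

0.9965c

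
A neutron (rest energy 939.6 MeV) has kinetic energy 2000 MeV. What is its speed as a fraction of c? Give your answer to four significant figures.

K = (γ−1)mc², so γ = 1 + 2000/939.6 = 3.1286.
Then v/c = √(1 − γ⁻²) = √(1 − 0.102164) = √0.897836 = 0.9475.

0.9475c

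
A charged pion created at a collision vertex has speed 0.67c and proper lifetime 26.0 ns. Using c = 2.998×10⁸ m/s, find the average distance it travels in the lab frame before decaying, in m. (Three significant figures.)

With β = 0.67, γ = 1/√(1 − 0.67²) = 1/√0.5511 = 1.3471.
Lab-frame lifetime: Δt = γτ = 1.3471 × 26.0 ns = 35.025 ns.
Distance: d = vΔt = 0.67 × 2.998×10⁸ m/s × 3.5025×10^-8 s = 7.04 m.

7.04 m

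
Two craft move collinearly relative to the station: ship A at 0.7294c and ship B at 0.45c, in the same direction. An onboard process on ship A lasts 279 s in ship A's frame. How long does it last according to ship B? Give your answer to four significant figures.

306.8 s

Speed of ship A in ship B's frame: u = (v_A − v_B)/(1 − v_A v_B/c²) = (0.7294 − 0.45)/(1 − 0.7294×0.45) = 0.2794/0.67177 = 0.41592; |u| = 0.41592c.
At |u| = 0.41592c, γ = (1 − 0.172989)^(−1/2) = 1.0996.
Ship A's interval is proper; time dilation gives Δt_B = γΔτ = 1.0996 × 279 s = 306.8 s.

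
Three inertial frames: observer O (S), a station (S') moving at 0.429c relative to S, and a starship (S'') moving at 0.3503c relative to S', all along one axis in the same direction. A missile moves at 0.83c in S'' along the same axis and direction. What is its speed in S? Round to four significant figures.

0.9649c

Apply u = (u'+v)/(1+u'v) twice. Missile in the station frame: (0.83+0.3503)/(1+0.83·0.3503) = 1.1803/1.290749 = 0.91443c.
That velocity, transformed to the rest frame of observer O: (0.91443+0.429)/(1+0.91443·0.429) = 1.34343/1.39229047 = 0.96491c.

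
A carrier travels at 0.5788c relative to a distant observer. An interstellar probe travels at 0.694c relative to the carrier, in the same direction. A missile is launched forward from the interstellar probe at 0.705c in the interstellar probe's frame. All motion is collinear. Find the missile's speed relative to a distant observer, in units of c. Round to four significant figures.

First combine the missile and interstellar probe (S''→S'): u₁ = (0.705 + 0.694)/(1 + 0.705×0.694) = 1.399/1.48927 = 0.93939.
Then combine with the carrier (S'→S): u = (0.93939 + 0.5788)/(1 + 0.93939×0.5788) = 1.51819/1.543718932 = 0.98346.

0.9835c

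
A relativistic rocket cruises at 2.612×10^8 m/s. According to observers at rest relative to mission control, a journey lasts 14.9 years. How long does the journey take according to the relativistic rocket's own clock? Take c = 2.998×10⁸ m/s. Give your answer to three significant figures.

β = v/c = (2.612×10^8 m/s)/(2.998×10⁸ m/s) = 0.871247.
β² = 0.7590713, so γ = 1/√0.2409287 = 2.0373.
The relativistic rocket's clock runs slow as seen from mission control, so Δτ = Δt/γ = 14.9/2.0373 = 7.31 years.

7.31 years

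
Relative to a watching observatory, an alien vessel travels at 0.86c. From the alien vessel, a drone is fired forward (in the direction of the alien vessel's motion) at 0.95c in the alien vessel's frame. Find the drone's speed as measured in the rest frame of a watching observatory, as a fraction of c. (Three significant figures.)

Relativistic velocity addition: u = (u' + v)/(1 + u'v/c²), with u' = 0.95c and v = 0.86c.
Numerator: 0.95 + 0.86 = 1.81. Denominator: 1 + (0.95)(0.86) = 1.817.
u = 1.81/1.817 = 0.99615, so the speed is 0.996c.

0.996c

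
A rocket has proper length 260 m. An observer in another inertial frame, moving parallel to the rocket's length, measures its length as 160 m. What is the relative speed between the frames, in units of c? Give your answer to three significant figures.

Length contraction gives γ = L₀/L = 260/160 = 1.625.
β = √(1 − 1/γ²) = √0.621302 = 0.788.

0.788c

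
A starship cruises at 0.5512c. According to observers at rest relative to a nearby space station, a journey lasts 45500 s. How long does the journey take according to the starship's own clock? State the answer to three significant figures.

γ = 1/√(1 − β²) = 1/√(1 − 0.30382144) = 1/√0.69617856 = 1/0.834373 = 1.1985.
The starship's clock runs slow as seen from a nearby space station, so Δτ = Δt/γ = 45500/1.1985 = 38000 s.

38000 s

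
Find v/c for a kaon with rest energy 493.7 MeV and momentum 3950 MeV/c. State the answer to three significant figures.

0.992

βγ = pc/(mc²) = 3950/493.7 = 8.0008.
Since γ² = 1 + (βγ)² = 65.0128, γ = √65.0128 = 8.06305, and β = (βγ)/γ = 8.0008/8.06305 = 0.992.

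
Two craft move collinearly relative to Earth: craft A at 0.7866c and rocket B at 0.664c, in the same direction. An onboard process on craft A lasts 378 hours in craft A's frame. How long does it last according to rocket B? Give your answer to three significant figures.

Transform craft A's velocity into rocket B's frame: (0.7866 − 0.664)/(1 − 0.7866·0.664) = 0.1226/0.4776976, so the relative speed is 0.25665c.
γ for this relative speed: γ = 1/√(1 − 0.0658692) = 1.0347.
Craft A's interval is proper; time dilation gives Δt_B = γΔτ = 1.0347 × 378 hours = 391 hours.

391 hours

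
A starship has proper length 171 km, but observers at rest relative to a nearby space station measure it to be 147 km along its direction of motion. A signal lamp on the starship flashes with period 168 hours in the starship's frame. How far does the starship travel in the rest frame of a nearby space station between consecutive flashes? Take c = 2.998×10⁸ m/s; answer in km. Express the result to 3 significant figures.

1.08×10^11 km

γ = L₀/L = 171/147 = 1.16327.
β = √(1 − 1/γ²) = 0.51089. Lab-frame period = γτ = 1.16327×168 hours = 195.43 hours. Distance = βc × γτ = 0.51089 × 2.998×10⁸ m/s × 703548 s = 1.0776×10^14 m = 1.08×10^11 km.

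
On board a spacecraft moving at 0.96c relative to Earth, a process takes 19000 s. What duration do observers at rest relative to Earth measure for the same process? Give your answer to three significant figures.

γ = 1/√(1 − β²) = 1/√(1 − 0.9216) = 1/√0.0784 = 1/0.28 = 3.5714.
The onboard clock measures proper time, so the interval in the rest frame of Earth is dilated: Δt = γ·Δτ = 3.5714 × 19000 s = 67900 s.

67900 s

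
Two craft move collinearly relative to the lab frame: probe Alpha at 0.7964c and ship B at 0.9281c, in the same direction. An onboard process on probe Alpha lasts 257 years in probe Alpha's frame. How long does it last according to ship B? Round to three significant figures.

298 years

The velocity of probe Alpha relative to ship B is (0.7964 − 0.9281)c / (1 − 0.7964×0.9281) = −0.50487c; relative speed 0.50487c.
γ for this relative speed: γ = 1/√(1 − 0.254894) = 1.1585.
The clock on probe Alpha records proper time, so ship B measures Δt = γΔτ = 1.1585 × 257 = 298 years.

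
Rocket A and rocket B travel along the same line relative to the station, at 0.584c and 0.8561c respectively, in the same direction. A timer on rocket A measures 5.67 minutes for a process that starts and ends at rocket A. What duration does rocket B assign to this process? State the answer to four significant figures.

6.758 minutes

Speed of rocket A in rocket B's frame: u = (v_A − v_B)/(1 − v_A v_B/c²) = (0.584 − 0.8561)/(1 − 0.584×0.8561) = −0.2721/0.5000376 = −0.54416; |u| = 0.54416c.
γ for this relative speed: γ = 1/√(1 − 0.29611) = 1.1919.
The clock on rocket A records proper time, so rocket B measures Δt = γΔτ = 1.1919 × 5.67 = 6.758 minutes.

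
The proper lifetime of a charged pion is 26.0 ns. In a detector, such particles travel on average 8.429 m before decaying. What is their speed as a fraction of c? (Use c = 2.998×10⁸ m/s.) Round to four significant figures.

d = βγcτ ⇒ βγ = d/(cτ) = 8.429 m / (7.7948 m) = 1.0814.
β = (βγ)/√(1+(βγ)²) = 1.0814/√2.16943 = 0.7342.

0.7342c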